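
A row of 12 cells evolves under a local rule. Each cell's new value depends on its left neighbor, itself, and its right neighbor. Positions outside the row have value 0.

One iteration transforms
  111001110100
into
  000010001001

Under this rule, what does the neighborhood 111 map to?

At position 1 the neighborhood is 111; the next row has 0 there.

0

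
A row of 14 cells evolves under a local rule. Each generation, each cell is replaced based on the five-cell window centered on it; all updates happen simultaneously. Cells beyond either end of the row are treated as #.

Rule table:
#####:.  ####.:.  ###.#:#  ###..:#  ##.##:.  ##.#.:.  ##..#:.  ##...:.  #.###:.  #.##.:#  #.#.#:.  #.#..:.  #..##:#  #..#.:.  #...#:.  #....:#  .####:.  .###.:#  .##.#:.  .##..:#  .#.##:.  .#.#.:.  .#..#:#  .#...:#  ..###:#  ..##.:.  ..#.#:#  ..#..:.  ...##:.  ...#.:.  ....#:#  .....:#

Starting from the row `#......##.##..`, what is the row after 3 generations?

#.####....##.#
#....#.##.....
#.##.#.##.###.

#.##.#.##.###.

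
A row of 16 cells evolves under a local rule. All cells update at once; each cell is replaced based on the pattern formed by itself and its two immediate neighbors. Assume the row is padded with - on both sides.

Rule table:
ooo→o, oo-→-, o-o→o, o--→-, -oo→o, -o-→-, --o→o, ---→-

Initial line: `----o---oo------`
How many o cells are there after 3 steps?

3

---o---oo-------
--o---oo--------
-o---oo---------
count of o: 3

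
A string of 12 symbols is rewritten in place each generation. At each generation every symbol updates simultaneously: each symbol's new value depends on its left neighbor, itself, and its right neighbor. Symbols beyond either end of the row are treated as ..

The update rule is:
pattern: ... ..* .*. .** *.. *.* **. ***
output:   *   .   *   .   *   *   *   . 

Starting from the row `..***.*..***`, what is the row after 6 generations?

...***...***

generation 1: *...****...*
generation 2: ***....***.*
generation 3: ..****...***
generation 4: *....***...*
generation 5: ****...***.*
generation 6: ...***...***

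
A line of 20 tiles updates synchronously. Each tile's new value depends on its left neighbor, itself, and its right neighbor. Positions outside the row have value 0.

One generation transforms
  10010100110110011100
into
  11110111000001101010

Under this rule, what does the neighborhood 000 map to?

0

At position 19 the neighborhood is 000; the next row has 0 there.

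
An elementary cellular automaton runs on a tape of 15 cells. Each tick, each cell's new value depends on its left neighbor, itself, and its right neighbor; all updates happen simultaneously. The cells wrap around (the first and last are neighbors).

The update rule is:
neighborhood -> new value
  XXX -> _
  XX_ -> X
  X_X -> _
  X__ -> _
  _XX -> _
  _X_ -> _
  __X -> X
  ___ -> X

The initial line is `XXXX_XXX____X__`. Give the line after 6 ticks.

_________X_XXX_

___X___X_XXX__X
_XX__XX____X_X_
X_X_X_X_XXX____
__________X_XXX
_XXXXXXXXX____X
_________X_XXX_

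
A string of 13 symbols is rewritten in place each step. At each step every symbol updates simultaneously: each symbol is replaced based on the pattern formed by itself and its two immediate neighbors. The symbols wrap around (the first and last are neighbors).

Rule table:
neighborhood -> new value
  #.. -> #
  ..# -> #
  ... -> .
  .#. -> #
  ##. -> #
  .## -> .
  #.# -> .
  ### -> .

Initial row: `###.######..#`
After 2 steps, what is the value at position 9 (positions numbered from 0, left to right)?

.

..#......###.
.###....#..##
position 9 holds .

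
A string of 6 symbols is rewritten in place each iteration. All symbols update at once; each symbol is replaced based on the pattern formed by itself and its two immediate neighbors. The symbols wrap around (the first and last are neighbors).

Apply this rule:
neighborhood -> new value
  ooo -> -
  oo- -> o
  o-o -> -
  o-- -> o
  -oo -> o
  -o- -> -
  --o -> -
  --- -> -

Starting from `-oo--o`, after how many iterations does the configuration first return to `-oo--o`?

6

-ooo--
-o-oo-
---ooo
o--o-o
oo---o
-oo--o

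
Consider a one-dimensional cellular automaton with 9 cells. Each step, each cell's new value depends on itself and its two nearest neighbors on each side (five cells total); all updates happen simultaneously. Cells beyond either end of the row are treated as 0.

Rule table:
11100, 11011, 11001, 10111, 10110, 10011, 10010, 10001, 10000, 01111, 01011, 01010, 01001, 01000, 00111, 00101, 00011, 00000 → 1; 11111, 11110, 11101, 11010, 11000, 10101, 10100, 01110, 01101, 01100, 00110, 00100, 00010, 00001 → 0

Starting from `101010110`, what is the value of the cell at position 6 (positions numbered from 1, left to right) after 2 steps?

110101100
000011001
position 6 holds 1

1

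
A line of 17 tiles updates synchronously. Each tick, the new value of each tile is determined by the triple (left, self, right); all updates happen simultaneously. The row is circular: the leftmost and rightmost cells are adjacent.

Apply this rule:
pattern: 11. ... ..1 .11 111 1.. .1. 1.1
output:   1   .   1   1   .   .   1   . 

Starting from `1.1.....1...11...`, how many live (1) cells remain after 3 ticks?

9

tick 1: 1.1....11..111..1
tick 2: 1.1...111.11.1.11
tick 3: 1.1..11.1.11.1.1.
count of 1: 9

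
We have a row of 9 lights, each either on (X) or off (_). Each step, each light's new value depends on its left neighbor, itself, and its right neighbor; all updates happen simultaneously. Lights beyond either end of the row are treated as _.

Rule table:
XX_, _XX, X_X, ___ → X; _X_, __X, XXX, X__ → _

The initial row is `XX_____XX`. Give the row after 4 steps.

___X_X___

XX_XXX_XX
XXXX_XXXX
X__XXX__X
___X_X___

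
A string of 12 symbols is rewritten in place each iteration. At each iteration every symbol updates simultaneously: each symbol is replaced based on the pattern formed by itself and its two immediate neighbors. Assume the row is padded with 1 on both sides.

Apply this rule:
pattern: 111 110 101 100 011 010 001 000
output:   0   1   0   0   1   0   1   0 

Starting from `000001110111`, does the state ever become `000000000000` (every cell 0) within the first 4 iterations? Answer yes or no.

no

000011010100
000111000001
001101000011
011100000110
iteration 4 is 011100000110, still not uniform 0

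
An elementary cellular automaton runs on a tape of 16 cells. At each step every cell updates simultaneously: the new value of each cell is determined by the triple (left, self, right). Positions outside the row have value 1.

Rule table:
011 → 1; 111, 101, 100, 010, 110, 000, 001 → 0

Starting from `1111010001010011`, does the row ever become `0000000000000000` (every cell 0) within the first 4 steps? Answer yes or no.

step 1: 0000000000000010
step 2: 0000000000000000
all cells are 0 at step 2

yes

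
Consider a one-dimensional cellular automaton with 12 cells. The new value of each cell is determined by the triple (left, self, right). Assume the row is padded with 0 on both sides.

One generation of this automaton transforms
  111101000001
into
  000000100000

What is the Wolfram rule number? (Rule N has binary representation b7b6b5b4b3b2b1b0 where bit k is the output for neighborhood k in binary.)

16

position 1: 111 → 0  (bit 7 = 0)
position 3: 110 → 0  (bit 6 = 0)
position 4: 101 → 0  (bit 5 = 0)
position 6: 100 → 1  (bit 4 = 1)
position 0: 011 → 0  (bit 3 = 0)
position 5: 010 → 0  (bit 2 = 0)
position 10: 001 → 0  (bit 1 = 0)
position 7: 000 → 0  (bit 0 = 0)
bits b7..b0 = 00010000 = 16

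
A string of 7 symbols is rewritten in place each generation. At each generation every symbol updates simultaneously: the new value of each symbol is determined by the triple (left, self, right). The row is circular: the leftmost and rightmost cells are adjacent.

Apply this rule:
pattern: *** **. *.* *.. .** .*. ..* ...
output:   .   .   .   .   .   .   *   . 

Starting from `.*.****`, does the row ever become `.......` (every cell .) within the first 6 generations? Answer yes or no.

.......
all cells are . at generation 1

yes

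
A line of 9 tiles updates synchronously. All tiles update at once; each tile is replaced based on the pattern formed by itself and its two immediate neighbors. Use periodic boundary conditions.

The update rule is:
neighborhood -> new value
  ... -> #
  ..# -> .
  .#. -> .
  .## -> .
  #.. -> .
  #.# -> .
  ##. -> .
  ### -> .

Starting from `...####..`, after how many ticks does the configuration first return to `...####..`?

tick 1: ##......#
tick 2: ...####..

2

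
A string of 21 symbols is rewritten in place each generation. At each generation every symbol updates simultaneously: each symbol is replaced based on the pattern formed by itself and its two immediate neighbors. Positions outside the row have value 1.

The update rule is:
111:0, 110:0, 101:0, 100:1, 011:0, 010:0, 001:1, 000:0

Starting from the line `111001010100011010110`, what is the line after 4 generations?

000110000010100000000
101001000100010000001
000110101010101000010
101000000000000100100

101000000000000100100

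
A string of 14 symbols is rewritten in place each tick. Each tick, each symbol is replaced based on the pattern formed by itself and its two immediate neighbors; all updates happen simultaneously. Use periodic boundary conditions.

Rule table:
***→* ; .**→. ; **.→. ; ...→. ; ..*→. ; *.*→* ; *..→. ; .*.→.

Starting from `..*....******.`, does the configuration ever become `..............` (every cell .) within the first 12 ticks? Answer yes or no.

........****..
.........**...
..............
all cells are . at tick 3

yes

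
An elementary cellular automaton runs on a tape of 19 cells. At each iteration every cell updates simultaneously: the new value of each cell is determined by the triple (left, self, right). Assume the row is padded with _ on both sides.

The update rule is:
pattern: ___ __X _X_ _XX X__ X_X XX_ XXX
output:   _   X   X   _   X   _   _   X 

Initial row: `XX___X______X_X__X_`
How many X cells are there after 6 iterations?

__X_XXX____XX_XXXXX
_XX__X_X__X____XXX_
X__XXX_XXXXX__X_X_X
XXX_X___XXX_XXX_X_X
_X__XX_X_X___X__X_X
XXXX___X_XX_XXXXX_X
count of X: 13

13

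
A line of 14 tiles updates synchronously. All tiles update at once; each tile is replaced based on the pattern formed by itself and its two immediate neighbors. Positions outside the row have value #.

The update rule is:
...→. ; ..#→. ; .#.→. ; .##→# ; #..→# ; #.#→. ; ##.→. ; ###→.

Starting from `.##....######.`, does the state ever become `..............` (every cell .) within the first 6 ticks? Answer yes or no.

tick 1: .#.#...#......
tick 2: ....#...#.....
tick 3: #....#...#....
tick 4: .#....#...#...
tick 5: ..#....#...#..
tick 6: #..#....#...#.
tick 6 is #..#....#...#., still not uniform .

no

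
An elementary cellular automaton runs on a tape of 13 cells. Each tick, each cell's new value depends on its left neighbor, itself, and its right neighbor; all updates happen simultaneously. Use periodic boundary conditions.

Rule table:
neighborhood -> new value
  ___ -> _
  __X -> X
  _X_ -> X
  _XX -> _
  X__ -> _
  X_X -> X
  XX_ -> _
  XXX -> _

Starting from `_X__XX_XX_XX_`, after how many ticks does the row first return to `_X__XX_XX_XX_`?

XX_X__X__X___
__XX_XX_XX__X
_X__X__X___XX
XX_XX_XX__X__
__X__X___XX_X
_XX_XX__X__XX
X__X___XX_X__
X_XX__X__XX_X
_X___XX_X__X_
XX__X__XX_XX_
___XX_X__X__X
__X__XX_XX_XX
_XX_X__X__X__
X__XX_XX_XX__
X_X__X__X___X
_XX_XX_XX__X_
X__X__X___XX_
X_XX_XX__X__X
_X__X___XX_X_
XX_XX__X__XX_
__X___XX_X__X
_XX__X__XX_XX
X___XX_X__X__
X__X__XX_XX_X
__XX_X__X__X_
_X__XX_XX_XX_

26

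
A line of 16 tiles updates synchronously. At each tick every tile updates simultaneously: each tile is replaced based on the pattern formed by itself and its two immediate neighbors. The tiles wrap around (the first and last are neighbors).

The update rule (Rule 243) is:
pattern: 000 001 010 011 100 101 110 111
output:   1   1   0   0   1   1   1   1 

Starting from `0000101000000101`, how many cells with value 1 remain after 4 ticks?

12

1111010111111010
0111101011111101
1011110101111110
0101111010111111
count of 1: 12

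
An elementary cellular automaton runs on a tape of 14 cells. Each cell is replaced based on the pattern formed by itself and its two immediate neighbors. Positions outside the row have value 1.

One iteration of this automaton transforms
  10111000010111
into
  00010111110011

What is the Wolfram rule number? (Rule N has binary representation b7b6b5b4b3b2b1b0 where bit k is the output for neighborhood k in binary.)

151

position 3: 111 → 1  (bit 7 = 1)
position 0: 110 → 0  (bit 6 = 0)
position 1: 101 → 0  (bit 5 = 0)
position 5: 100 → 1  (bit 4 = 1)
position 2: 011 → 0  (bit 3 = 0)
position 9: 010 → 1  (bit 2 = 1)
position 8: 001 → 1  (bit 1 = 1)
position 6: 000 → 1  (bit 0 = 1)
bits b7..b0 = 10010111 = 151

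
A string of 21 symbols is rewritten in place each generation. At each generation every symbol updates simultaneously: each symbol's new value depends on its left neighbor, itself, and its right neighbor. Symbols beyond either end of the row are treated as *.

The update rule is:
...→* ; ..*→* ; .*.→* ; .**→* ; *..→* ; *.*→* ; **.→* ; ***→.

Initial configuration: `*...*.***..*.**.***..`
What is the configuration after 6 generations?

......***.......***..

generation 1: *******.*********.***
generation 2: ......***.......***..
generation 3: *******.*********.***  (repeats generation 1; period 2)
generation 6: ......***.......***..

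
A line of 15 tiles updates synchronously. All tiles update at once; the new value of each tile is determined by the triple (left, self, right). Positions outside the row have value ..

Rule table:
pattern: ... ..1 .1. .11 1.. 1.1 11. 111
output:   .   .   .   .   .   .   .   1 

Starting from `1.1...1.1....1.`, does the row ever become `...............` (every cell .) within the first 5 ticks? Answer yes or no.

yes

...............
all cells are . at tick 1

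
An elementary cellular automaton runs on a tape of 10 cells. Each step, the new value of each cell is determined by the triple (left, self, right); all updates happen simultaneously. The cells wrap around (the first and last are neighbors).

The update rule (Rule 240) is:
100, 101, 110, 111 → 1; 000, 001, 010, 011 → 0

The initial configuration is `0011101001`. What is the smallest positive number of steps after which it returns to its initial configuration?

step 1: 1001110100
step 2: 0100111010
step 3: 0010011101
step 4: 1001001110
step 5: 0100100111
step 6: 1010010011
step 7: 1101001001
step 8: 1110100100
step 9: 0111010010
step 10: 0011101001

10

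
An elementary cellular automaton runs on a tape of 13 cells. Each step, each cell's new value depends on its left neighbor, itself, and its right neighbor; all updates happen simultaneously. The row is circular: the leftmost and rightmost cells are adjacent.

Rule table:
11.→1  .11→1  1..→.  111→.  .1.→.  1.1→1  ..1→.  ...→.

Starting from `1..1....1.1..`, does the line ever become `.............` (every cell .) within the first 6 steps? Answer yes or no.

.........1...
.............
all cells are . at step 2

yes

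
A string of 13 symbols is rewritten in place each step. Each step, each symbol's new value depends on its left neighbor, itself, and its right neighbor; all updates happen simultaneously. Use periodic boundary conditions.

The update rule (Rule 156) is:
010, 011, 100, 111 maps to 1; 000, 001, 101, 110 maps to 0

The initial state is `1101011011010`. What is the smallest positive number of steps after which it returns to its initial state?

1001010010010
1101011011010

2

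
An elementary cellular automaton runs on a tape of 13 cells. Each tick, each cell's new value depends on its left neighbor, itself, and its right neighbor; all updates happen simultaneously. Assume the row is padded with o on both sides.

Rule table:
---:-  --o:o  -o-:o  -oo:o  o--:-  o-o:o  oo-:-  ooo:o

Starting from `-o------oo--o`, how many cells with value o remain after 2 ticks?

6

tick 1: oo-----oo--oo
tick 2: o-----oo--ooo
count of o: 6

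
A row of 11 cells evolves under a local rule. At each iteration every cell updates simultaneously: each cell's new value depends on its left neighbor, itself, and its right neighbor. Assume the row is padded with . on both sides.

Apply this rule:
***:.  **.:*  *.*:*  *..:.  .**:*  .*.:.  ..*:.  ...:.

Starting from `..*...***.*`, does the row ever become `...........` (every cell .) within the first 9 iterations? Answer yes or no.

yes

iteration 1: ......*.**.
iteration 2: .......***.
iteration 3: .......*.*.
iteration 4: ........*..
iteration 5: ...........
all cells are . at iteration 5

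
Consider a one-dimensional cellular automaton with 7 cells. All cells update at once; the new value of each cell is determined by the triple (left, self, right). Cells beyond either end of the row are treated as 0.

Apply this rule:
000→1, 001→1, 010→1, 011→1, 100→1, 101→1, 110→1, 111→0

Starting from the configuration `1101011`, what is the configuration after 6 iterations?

1000001

1111111
1000001
1111111  (repeats iteration 1; period 2)
iteration 6: 1000001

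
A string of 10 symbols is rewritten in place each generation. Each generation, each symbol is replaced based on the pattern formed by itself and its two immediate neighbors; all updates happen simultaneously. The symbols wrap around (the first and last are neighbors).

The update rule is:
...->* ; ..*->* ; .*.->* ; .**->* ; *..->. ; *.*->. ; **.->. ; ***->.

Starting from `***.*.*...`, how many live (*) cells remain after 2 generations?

5

*...*.*.**
..***.*.*.
count of *: 5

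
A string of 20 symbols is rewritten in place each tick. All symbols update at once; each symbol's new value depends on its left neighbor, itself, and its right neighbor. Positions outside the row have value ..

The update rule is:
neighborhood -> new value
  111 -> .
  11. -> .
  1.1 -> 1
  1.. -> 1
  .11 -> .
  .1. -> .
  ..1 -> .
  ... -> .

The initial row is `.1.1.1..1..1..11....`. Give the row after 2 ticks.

...1.1.1..1..1...1..

tick 1: ..1.1.1..1..1...1...
tick 2: ...1.1.1..1..1...1..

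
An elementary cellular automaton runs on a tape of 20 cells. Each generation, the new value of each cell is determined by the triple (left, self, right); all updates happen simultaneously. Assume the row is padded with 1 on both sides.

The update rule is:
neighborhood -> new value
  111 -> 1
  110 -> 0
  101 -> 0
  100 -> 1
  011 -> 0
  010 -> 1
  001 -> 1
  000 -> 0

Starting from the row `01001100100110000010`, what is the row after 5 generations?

01110011111001000110
00101101110111101000
11100000100011001101
11010001110100110000
10011010100111001001

10011010100111001001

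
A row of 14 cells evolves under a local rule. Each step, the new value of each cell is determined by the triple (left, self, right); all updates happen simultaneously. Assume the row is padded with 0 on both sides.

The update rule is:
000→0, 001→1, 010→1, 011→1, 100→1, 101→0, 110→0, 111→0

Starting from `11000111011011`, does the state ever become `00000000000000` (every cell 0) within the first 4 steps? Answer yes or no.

10101100010010
10101010111111
10101010100000
10101010110000
step 4 is 10101010110000, still not uniform 0

no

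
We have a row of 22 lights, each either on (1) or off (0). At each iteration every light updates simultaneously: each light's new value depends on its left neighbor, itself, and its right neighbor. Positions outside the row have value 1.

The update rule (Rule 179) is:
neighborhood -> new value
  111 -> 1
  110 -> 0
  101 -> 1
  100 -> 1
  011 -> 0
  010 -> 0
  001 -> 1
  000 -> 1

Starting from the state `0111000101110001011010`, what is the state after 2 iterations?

iteration 1: 1010111010101110100101
iteration 2: 0101010101010101011010

0101010101010101011010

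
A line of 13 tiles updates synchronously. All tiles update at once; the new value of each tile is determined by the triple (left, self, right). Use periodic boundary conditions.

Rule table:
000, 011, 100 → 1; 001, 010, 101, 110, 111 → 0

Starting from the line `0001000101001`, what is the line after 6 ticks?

tick 1: 1100110000100
tick 2: 1010101110010
tick 3: 0000001001000
tick 4: 1111100100111
tick 5: 0000010010100
tick 6: 1111001000011

1111001000011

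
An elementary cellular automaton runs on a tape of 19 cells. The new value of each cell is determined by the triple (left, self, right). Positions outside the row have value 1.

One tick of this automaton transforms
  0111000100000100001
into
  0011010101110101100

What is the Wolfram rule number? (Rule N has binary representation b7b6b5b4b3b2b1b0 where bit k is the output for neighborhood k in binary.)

197

position 2: 111 → 1  (bit 7 = 1)
position 3: 110 → 1  (bit 6 = 1)
position 0: 101 → 0  (bit 5 = 0)
position 4: 100 → 0  (bit 4 = 0)
position 1: 011 → 0  (bit 3 = 0)
position 7: 010 → 1  (bit 2 = 1)
position 6: 001 → 0  (bit 1 = 0)
position 5: 000 → 1  (bit 0 = 1)
bits b7..b0 = 11000101 = 197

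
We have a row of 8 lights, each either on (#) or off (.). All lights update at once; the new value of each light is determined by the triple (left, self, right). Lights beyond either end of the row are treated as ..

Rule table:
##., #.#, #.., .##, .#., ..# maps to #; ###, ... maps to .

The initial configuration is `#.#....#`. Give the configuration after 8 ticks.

####..##
#..#####
####...#
#..##.##
########
#......#
##....##
###..###

###..###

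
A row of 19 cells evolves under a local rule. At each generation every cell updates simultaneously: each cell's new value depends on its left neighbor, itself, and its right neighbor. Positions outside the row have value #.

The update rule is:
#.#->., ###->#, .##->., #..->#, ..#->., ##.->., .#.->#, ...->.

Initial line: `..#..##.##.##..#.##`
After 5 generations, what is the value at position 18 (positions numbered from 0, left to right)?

.

#.##.........#.#..#
....#........#.##..
#...##.......#...#.
.#....#......##..#.
.##...##.......#.#.
position 18 holds .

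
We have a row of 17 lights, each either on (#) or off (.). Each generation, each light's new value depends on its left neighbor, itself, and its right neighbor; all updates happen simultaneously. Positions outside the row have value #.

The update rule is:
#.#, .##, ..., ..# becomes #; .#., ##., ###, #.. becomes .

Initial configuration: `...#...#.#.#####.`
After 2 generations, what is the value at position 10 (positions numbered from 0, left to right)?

#

.##..##.#.##....#
##..##.#.##..####
position 10 holds #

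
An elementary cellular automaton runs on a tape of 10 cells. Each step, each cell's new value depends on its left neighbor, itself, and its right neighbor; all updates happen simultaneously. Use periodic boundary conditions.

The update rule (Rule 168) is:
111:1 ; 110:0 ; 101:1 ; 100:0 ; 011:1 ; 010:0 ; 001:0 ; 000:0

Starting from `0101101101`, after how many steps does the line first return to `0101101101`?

10

step 1: 1011011010
step 2: 0110110101
step 3: 1101101010
step 4: 1011010101
step 5: 0110101011
step 6: 1101010110
step 7: 1010101101
step 8: 0101011011
step 9: 1010110110
step 10: 0101101101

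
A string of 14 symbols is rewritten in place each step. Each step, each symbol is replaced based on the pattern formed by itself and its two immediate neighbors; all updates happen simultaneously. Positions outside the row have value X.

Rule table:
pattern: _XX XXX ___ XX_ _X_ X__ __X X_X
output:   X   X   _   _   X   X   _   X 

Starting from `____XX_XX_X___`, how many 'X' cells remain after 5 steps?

X___X_XX_XXX__
_X__XXX_XXX_X_
XXX_XX_XXX_XXX
XX_XX_XXX_XXXX
X_XX_XXX_XXXXX
count of X: 11

11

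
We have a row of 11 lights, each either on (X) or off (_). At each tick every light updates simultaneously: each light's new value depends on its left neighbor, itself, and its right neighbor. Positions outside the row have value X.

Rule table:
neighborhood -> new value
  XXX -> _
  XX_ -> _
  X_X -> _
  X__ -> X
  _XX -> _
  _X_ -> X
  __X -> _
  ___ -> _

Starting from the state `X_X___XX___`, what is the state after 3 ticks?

__XX____X__
X___X___XX_
_X__XX_____

_X__XX_____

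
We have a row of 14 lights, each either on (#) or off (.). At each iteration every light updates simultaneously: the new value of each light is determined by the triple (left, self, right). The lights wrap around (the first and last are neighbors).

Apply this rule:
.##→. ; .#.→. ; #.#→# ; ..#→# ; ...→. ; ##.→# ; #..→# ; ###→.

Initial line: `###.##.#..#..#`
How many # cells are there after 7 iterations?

..##.##.##.##.
.#.##.##.##.##
#.#.##.##.##.#
##.#.##.##.##.
.##.#.##.##.##
#.##.#.##.##.#
##.##.#.##.##.
count of #: 9

9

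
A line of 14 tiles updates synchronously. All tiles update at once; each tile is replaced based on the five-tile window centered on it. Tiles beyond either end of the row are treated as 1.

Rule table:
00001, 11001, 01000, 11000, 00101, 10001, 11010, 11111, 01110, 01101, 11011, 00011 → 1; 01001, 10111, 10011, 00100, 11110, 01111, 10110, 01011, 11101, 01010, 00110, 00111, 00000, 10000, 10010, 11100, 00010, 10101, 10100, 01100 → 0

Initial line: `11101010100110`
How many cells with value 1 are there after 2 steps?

4

10010000000011
01001000001100
count of 1: 4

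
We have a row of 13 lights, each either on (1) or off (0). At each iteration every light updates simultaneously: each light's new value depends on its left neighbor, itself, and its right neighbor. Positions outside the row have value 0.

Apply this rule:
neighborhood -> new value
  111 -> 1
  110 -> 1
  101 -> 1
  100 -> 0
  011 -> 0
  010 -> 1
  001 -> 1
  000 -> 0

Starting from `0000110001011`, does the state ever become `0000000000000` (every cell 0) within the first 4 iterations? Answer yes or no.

iteration 1: 0001010011101
iteration 2: 0011110101111
iteration 3: 0101111110111
iteration 4: 1110111111011
iteration 4 is 1110111111011, still not uniform 0

no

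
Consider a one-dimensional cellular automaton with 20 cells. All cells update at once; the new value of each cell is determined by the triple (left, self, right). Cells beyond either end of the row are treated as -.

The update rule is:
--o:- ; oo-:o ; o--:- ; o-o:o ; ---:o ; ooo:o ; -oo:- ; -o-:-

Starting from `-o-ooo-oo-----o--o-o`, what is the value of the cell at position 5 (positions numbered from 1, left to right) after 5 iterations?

iteration 1: --o-ooo-o-ooo-----o-
iteration 2: o--o-ooo-o-oo-ooo---
iteration 3: ----o-ooo-o-oo-oo-oo
iteration 4: ooo--o-ooo-o-oo-oo-o
iteration 5: -oo---o-ooo-o-oo-oo-
position 5 holds -

-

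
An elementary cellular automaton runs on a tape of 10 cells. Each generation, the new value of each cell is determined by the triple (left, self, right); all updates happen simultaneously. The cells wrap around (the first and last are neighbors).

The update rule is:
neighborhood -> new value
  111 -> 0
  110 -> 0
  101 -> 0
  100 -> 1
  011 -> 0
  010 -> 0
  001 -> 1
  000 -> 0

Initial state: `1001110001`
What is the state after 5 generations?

0110001010
1001010001
0110001010  (repeats generation 1; period 2)
generation 5: 0110001010

0110001010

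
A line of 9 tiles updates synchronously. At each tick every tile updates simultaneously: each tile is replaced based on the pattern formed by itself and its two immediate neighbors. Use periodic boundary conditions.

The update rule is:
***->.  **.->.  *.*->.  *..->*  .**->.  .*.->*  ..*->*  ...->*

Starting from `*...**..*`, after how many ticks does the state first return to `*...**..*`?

.***..**.
*...**..*

2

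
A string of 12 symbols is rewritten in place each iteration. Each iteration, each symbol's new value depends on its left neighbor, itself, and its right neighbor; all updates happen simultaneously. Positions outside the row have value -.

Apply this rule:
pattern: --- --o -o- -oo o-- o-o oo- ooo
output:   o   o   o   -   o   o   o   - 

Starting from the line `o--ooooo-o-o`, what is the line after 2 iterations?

ooo----ooooo
--ooooo----o

--ooooo----o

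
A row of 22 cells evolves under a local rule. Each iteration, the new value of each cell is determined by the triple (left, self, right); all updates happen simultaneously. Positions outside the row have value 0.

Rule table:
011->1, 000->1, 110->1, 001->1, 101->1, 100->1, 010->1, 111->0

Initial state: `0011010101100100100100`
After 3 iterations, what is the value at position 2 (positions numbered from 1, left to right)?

iteration 1: 1111111111111111111111
iteration 2: 1000000000000000000001
iteration 3: 1111111111111111111111
position 2 holds 1

1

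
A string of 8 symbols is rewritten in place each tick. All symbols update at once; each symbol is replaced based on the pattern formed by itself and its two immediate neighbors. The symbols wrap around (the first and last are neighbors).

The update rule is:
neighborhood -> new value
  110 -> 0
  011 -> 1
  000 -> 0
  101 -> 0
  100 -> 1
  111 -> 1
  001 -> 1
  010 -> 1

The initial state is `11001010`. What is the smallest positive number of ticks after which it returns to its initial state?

10111010
10110010
10101110
10101100
10101011
00101011
11101010
11001010

8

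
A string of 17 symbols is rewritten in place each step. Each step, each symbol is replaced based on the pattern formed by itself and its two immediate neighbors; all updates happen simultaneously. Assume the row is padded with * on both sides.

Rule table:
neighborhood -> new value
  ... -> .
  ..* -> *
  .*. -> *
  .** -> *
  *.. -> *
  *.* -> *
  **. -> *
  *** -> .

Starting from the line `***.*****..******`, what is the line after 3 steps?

..************.**

step 1: ..***...****.....
step 2: ***.**.**..**...*
step 3: ..************.**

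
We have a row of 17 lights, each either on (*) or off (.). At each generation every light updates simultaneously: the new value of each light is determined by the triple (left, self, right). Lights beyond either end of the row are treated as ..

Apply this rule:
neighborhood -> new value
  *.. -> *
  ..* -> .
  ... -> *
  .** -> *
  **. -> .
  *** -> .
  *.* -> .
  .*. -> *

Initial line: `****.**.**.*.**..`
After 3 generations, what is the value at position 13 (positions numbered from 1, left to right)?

generation 1: *....*..*..*.*.**
generation 2: ****.**.**.*.*.*.
generation 3: *....*..*..*.*.**
position 13 holds .

.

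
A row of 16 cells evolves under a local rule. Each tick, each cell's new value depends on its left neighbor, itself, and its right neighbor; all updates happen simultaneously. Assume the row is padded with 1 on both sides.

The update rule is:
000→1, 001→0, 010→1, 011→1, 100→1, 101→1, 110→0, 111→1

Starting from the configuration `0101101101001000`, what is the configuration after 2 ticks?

1111011011101110
1110110111011101

1110110111011101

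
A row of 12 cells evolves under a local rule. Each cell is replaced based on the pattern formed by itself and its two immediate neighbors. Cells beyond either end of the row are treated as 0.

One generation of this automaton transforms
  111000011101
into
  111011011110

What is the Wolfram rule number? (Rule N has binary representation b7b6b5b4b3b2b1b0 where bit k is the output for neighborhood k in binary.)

233

position 1: 111 → 1  (bit 7 = 1)
position 2: 110 → 1  (bit 6 = 1)
position 10: 101 → 1  (bit 5 = 1)
position 3: 100 → 0  (bit 4 = 0)
position 0: 011 → 1  (bit 3 = 1)
position 11: 010 → 0  (bit 2 = 0)
position 6: 001 → 0  (bit 1 = 0)
position 4: 000 → 1  (bit 0 = 1)
bits b7..b0 = 11101001 = 233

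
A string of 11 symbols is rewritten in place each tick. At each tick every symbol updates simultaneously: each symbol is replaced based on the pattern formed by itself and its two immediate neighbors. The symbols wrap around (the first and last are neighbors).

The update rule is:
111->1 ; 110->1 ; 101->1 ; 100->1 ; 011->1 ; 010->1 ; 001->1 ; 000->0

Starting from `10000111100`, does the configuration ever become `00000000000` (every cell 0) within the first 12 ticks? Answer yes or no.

no

11001111111
11111111111
11111111111  (fixed point — unchanged through tick 12)
tick 12 is 11111111111, still not uniform 0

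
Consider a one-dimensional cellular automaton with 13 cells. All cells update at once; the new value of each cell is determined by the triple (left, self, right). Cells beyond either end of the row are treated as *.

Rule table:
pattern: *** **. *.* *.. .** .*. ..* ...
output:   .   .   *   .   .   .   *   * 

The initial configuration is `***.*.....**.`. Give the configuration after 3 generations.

*...*..****.*

generation 1: ...*..****..*
generation 2: .**..*.....*.
generation 3: *...*..****.*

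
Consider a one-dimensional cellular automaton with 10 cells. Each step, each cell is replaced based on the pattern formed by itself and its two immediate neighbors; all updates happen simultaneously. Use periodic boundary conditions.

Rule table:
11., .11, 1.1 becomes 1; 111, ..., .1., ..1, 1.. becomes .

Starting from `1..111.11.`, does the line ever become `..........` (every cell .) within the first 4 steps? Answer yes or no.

no

...1.11111
....11...1
....11....
....11....
step 4 is ....11...., still not uniform .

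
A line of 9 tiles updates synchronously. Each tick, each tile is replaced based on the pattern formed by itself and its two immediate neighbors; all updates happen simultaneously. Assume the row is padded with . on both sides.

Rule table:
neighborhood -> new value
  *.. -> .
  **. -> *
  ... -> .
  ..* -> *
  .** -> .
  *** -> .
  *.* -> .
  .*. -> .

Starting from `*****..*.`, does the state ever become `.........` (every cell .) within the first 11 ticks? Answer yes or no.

....*.*..
...*.....
..*......
.*.......
*........
.........
all cells are . at tick 6

yes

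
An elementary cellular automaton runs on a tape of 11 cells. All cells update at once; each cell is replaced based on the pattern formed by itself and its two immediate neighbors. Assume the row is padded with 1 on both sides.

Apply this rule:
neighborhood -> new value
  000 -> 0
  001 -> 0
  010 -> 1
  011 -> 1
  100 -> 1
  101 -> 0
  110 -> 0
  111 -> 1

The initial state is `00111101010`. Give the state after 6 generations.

10111001010
00110101010
10100101010
00110101010  (repeats generation 2; period 2)
generation 6: 00110101010

00110101010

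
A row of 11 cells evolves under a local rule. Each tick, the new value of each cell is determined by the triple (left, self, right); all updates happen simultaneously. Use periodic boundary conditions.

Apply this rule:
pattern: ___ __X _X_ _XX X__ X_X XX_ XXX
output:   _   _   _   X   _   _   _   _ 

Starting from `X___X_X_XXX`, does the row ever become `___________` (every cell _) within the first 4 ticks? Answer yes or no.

yes

________X__
___________
all cells are _ at tick 2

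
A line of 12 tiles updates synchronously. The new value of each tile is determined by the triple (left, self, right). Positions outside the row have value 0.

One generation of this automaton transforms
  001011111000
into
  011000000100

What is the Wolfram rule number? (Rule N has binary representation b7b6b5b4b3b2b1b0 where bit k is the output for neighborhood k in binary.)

22

position 5: 111 → 0  (bit 7 = 0)
position 8: 110 → 0  (bit 6 = 0)
position 3: 101 → 0  (bit 5 = 0)
position 9: 100 → 1  (bit 4 = 1)
position 4: 011 → 0  (bit 3 = 0)
position 2: 010 → 1  (bit 2 = 1)
position 1: 001 → 1  (bit 1 = 1)
position 0: 000 → 0  (bit 0 = 0)
bits b7..b0 = 00010110 = 22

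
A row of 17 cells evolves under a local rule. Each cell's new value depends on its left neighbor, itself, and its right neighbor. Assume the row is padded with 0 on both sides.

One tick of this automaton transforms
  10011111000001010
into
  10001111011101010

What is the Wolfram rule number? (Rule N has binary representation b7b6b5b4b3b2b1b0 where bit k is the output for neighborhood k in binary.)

197

position 4: 111 → 1  (bit 7 = 1)
position 7: 110 → 1  (bit 6 = 1)
position 14: 101 → 0  (bit 5 = 0)
position 1: 100 → 0  (bit 4 = 0)
position 3: 011 → 0  (bit 3 = 0)
position 0: 010 → 1  (bit 2 = 1)
position 2: 001 → 0  (bit 1 = 0)
position 9: 000 → 1  (bit 0 = 1)
bits b7..b0 = 11000101 = 197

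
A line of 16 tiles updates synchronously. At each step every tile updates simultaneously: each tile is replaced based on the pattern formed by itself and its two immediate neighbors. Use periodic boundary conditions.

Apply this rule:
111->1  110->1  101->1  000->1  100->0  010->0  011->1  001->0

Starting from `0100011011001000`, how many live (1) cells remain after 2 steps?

0001011111000011
0100111111011011
count of 1: 11

11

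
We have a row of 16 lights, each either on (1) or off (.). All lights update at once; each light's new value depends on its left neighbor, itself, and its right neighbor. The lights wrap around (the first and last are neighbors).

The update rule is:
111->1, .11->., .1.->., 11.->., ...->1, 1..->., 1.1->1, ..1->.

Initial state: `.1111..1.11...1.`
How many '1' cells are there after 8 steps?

step 1: ..11....1...1...
step 2: 1....11...1...11
step 3: ..11....1...1..1
step 4: .....11...1.....
step 5: 1111....1...1111
step 6: 111..11...1..111
step 7: 11......1.....11
step 8: 1..1111...111..1
count of 1: 9

9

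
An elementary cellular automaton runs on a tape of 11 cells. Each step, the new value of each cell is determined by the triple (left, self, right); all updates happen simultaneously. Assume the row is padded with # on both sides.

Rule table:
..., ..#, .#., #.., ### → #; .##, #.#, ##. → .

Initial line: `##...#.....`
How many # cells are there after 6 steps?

5

#.#########
...########
###.#######
##...######
#.###.#####
...#...####
count of #: 5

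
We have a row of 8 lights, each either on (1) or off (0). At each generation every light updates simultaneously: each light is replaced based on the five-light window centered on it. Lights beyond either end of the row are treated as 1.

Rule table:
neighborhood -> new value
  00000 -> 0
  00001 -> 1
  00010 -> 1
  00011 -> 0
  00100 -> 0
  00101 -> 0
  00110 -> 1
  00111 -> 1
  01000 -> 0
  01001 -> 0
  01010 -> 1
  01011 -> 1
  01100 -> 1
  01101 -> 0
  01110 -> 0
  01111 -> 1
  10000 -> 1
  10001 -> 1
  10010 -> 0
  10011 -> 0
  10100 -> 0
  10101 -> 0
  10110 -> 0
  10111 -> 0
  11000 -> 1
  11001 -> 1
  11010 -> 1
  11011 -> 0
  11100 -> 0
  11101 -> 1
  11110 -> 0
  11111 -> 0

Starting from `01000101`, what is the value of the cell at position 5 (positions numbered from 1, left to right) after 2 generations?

0

10011010
01010101
position 5 holds 0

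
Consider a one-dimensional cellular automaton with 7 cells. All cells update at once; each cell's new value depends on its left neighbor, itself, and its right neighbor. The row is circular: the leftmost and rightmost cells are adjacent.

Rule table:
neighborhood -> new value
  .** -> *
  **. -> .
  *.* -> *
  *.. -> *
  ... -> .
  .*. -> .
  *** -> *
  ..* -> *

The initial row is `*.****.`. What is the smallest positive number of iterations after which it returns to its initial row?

7

.****.*
****.*.
***.*.*
**.*.**
*.*.***
.*.****
*.****.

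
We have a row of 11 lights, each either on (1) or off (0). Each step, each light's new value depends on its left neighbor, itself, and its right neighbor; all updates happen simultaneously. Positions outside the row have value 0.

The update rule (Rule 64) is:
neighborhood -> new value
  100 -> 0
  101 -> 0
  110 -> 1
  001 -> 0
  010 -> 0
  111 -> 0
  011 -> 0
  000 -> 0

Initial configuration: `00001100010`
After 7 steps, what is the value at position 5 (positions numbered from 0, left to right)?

00000100000
00000000000
00000000000  (fixed point — unchanged through step 7)
position 5 holds 0

0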